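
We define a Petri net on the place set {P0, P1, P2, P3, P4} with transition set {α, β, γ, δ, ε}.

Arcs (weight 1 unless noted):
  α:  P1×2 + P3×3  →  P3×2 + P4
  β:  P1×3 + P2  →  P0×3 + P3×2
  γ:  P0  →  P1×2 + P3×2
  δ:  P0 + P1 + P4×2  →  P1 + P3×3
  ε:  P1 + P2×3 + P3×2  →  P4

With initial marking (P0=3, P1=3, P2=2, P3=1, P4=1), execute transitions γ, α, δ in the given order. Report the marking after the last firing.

(P0=1, P1=3, P2=2, P3=5, P4=0)

step 1: fire γ:  (P0=3, P1=3, P2=2, P3=1, P4=1) → (P0=2, P1=5, P2=2, P3=3, P4=1)
step 2: fire α:  (P0=2, P1=5, P2=2, P3=3, P4=1) → (P0=2, P1=3, P2=2, P3=2, P4=2)
step 3: fire δ:  (P0=2, P1=3, P2=2, P3=2, P4=2) → (P0=1, P1=3, P2=2, P3=5, P4=0)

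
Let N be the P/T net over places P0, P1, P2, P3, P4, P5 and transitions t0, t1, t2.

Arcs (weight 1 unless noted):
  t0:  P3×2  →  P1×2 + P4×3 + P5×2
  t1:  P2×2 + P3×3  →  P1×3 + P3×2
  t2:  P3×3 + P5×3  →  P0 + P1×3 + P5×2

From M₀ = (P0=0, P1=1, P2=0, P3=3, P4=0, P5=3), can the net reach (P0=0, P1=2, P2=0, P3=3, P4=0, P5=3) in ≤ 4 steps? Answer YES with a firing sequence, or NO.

depth 0: 1 marking
depth 1: 3 markings reached so far
depth 2: 3 markings reached so far
(frontier empty at depth 2; search complete)
target is not among the 3 markings reachable within 4 steps

NO — not reachable within 4 firings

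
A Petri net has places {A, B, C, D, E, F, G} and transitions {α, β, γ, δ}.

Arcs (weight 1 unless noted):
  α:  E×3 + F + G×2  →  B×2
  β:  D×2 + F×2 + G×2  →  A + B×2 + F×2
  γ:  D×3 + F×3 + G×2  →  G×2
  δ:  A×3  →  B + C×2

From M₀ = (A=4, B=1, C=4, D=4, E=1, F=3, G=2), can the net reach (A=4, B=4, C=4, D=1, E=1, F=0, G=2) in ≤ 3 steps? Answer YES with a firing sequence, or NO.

NO — not reachable within 3 firings

depth 0: 1 marking
depth 1: 4 markings reached so far
depth 2: 6 markings reached so far
depth 3: 6 markings reached so far
(frontier empty at depth 3; search complete)
target is not among the 6 markings reachable within 3 steps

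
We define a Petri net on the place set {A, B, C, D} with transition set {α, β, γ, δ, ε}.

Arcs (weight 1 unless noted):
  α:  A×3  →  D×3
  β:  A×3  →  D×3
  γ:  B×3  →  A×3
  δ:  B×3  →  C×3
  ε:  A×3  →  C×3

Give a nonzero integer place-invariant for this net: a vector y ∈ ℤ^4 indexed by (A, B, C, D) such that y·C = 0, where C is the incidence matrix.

Incidence matrix C (rows=places, cols=transitions):
        α    β    γ    δ    ε
    A  -3   -3    3    0   -3
    B   0    0   -3   -3    0
    C   0    0    0    3    3
    D   3    3    0    0    0

Candidate y = [1, 1, 1, 1]; check y·C column-wise:
  col α: 1·-3 + 1·0 + 1·0 + 1·3 = 0
  col β: 1·-3 + 1·0 + 1·0 + 1·3 = 0
  col γ: 1·3 + 1·-3 + 1·0 + 1·0 = 0
  col δ: 1·0 + 1·-3 + 1·3 + 1·0 = 0
  col ε: 1·-3 + 1·0 + 1·3 + 1·0 = 0

y = (A:1, B:1, C:1, D:1)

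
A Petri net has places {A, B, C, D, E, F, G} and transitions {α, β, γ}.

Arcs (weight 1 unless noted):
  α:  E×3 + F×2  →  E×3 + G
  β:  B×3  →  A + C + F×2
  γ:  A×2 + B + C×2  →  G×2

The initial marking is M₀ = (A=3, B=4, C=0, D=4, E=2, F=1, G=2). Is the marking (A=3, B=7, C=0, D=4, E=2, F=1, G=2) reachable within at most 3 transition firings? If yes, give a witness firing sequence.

depth 0: 1 marking
depth 1: 2 markings reached so far
depth 2: 2 markings reached so far
(frontier empty at depth 2; search complete)
target is not among the 2 markings reachable within 3 steps

NO — not reachable within 3 firings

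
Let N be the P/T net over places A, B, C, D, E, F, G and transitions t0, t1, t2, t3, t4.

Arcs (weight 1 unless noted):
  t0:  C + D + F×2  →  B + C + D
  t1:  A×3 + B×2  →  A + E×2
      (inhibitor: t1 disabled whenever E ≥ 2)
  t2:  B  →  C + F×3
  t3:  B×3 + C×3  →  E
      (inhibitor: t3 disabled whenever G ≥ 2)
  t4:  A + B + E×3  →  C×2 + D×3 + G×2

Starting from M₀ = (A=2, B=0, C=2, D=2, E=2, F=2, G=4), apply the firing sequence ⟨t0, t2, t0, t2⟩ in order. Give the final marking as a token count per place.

(A=2, B=0, C=4, D=2, E=2, F=4, G=4)

step 1: fire t0:  (A=2, B=0, C=2, D=2, E=2, F=2, G=4) → (A=2, B=1, C=2, D=2, E=2, F=0, G=4)
step 2: fire t2:  (A=2, B=1, C=2, D=2, E=2, F=0, G=4) → (A=2, B=0, C=3, D=2, E=2, F=3, G=4)
step 3: fire t0:  (A=2, B=0, C=3, D=2, E=2, F=3, G=4) → (A=2, B=1, C=3, D=2, E=2, F=1, G=4)
step 4: fire t2:  (A=2, B=1, C=3, D=2, E=2, F=1, G=4) → (A=2, B=0, C=4, D=2, E=2, F=4, G=4)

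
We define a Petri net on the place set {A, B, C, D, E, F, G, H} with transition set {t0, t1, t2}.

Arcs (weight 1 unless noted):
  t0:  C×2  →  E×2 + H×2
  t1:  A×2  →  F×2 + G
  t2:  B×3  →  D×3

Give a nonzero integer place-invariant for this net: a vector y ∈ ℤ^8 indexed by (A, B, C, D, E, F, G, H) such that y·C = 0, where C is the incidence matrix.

Incidence matrix C (rows=places, cols=transitions):
       t0   t1   t2
    A   0   -2    0
    B   0    0   -3
    C  -2    0    0
    D   0    0    3
    E   2    0    0
    F   0    2    0
    G   0    1    0
    H   2    0    0

Candidate y = [0, 1, 0, 1, 0, 0, 0, 0]; check y·C column-wise:
  col t0: 1·0 + 0·-2 + 1·0 + 0·2 + 0·2 = 0
  col t1: 0·-2 + 1·0 + 1·0 + 0·2 + 0·1 = 0
  col t2: 1·-3 + 1·3 = 0

y = (A:0, B:1, C:0, D:1, E:0, F:0, G:0, H:0)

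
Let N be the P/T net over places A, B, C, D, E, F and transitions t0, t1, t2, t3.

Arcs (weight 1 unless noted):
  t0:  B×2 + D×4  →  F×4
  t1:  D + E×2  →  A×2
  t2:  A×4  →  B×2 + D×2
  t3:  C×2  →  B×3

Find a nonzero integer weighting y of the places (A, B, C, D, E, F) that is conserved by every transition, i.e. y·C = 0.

y = (A:1, B:4, C:6, D:-2, E:2, F:0)

Incidence matrix C (rows=places, cols=transitions):
       t0   t1   t2   t3
    A   0    2   -4    0
    B  -2    0    2    3
    C   0    0    0   -2
    D  -4   -1    2    0
    E   0   -2    0    0
    F   4    0    0    0

Candidate y = [1, 4, 6, -2, 2, 0]; check y·C column-wise:
  col t0: 1·0 + 4·-2 + 6·0 + -2·-4 + 2·0 + 0·4 = 0
  col t1: 1·2 + 4·0 + 6·0 + -2·-1 + 2·-2 = 0
  col t2: 1·-4 + 4·2 + 6·0 + -2·2 + 2·0 = 0
  col t3: 1·0 + 4·3 + 6·-2 + -2·0 + 2·0 = 0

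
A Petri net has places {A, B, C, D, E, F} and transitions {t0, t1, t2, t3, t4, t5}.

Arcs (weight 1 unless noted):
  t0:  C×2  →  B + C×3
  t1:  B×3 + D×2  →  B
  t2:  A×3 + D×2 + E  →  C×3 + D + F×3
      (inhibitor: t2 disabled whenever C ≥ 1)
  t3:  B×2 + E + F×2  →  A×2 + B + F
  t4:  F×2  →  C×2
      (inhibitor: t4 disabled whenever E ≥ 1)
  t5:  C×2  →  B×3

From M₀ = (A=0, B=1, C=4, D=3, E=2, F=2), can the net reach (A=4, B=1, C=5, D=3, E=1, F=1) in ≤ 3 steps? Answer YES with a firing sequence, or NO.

NO — not reachable within 3 firings

depth 0: 1 marking
depth 1: 3 markings reached so far
depth 2: 9 markings reached so far
depth 3: 19 markings reached so far
target is not among the 19 markings reachable within 3 steps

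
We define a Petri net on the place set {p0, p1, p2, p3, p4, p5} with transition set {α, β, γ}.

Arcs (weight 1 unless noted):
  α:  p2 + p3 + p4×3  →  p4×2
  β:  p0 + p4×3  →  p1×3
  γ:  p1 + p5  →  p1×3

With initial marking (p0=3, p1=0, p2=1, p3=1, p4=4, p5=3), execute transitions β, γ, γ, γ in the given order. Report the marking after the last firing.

step 1: fire β:  (p0=3, p1=0, p2=1, p3=1, p4=4, p5=3) → (p0=2, p1=3, p2=1, p3=1, p4=1, p5=3)
step 2: fire γ:  (p0=2, p1=3, p2=1, p3=1, p4=1, p5=3) → (p0=2, p1=5, p2=1, p3=1, p4=1, p5=2)
step 3: fire γ:  (p0=2, p1=5, p2=1, p3=1, p4=1, p5=2) → (p0=2, p1=7, p2=1, p3=1, p4=1, p5=1)
step 4: fire γ:  (p0=2, p1=7, p2=1, p3=1, p4=1, p5=1) → (p0=2, p1=9, p2=1, p3=1, p4=1, p5=0)

(p0=2, p1=9, p2=1, p3=1, p4=1, p5=0)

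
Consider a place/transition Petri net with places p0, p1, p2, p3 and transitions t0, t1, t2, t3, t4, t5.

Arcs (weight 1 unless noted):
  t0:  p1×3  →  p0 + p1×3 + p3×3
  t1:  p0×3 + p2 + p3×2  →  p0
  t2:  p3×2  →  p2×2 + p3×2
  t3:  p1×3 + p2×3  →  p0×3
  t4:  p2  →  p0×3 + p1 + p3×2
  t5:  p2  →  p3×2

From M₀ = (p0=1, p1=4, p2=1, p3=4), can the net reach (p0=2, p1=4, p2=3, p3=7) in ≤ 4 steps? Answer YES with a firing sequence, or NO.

YES — reachable via ⟨t0, t2⟩ (2 firings)

step 1: fire t0:  (p0=1, p1=4, p2=1, p3=4) → (p0=2, p1=4, p2=1, p3=7)
step 2: fire t2:  (p0=2, p1=4, p2=1, p3=7) → (p0=2, p1=4, p2=3, p3=7)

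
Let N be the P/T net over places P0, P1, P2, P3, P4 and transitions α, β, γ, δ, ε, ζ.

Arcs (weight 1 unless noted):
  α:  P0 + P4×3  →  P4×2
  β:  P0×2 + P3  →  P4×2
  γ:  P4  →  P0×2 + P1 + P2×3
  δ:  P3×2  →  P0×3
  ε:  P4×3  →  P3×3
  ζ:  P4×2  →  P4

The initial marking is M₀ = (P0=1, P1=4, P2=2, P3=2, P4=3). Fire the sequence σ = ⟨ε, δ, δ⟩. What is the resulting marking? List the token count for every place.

step 1: fire ε:  (P0=1, P1=4, P2=2, P3=2, P4=3) → (P0=1, P1=4, P2=2, P3=5, P4=0)
step 2: fire δ:  (P0=1, P1=4, P2=2, P3=5, P4=0) → (P0=4, P1=4, P2=2, P3=3, P4=0)
step 3: fire δ:  (P0=4, P1=4, P2=2, P3=3, P4=0) → (P0=7, P1=4, P2=2, P3=1, P4=0)

(P0=7, P1=4, P2=2, P3=1, P4=0)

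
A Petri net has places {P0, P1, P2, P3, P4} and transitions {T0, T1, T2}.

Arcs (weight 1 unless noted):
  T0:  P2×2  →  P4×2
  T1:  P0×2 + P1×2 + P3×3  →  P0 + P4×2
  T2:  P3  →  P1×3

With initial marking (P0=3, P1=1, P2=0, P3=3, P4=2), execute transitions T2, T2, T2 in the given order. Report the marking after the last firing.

(P0=3, P1=10, P2=0, P3=0, P4=2)

step 1: fire T2:  (P0=3, P1=1, P2=0, P3=3, P4=2) → (P0=3, P1=4, P2=0, P3=2, P4=2)
step 2: fire T2:  (P0=3, P1=4, P2=0, P3=2, P4=2) → (P0=3, P1=7, P2=0, P3=1, P4=2)
step 3: fire T2:  (P0=3, P1=7, P2=0, P3=1, P4=2) → (P0=3, P1=10, P2=0, P3=0, P4=2)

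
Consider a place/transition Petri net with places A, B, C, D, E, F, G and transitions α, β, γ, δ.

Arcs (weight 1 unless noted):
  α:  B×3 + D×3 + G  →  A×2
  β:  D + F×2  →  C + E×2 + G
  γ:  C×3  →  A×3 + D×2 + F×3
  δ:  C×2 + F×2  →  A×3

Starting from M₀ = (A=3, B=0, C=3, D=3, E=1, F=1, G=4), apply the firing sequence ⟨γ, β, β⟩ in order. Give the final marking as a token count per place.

step 1: fire γ:  (A=3, B=0, C=3, D=3, E=1, F=1, G=4) → (A=6, B=0, C=0, D=5, E=1, F=4, G=4)
step 2: fire β:  (A=6, B=0, C=0, D=5, E=1, F=4, G=4) → (A=6, B=0, C=1, D=4, E=3, F=2, G=5)
step 3: fire β:  (A=6, B=0, C=1, D=4, E=3, F=2, G=5) → (A=6, B=0, C=2, D=3, E=5, F=0, G=6)

(A=6, B=0, C=2, D=3, E=5, F=0, G=6)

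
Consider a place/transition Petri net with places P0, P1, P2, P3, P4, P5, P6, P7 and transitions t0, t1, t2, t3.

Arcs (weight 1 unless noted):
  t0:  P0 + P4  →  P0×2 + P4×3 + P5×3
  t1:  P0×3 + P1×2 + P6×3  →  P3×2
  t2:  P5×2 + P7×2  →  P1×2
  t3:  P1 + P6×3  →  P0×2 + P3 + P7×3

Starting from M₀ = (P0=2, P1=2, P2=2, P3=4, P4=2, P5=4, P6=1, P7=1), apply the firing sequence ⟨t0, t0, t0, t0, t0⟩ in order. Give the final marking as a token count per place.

(P0=7, P1=2, P2=2, P3=4, P4=12, P5=19, P6=1, P7=1)

step 1: fire t0:  (P0=2, P1=2, P2=2, P3=4, P4=2, P5=4, P6=1, P7=1) → (P0=3, P1=2, P2=2, P3=4, P4=4, P5=7, P6=1, P7=1)
step 2: fire t0:  (P0=3, P1=2, P2=2, P3=4, P4=4, P5=7, P6=1, P7=1) → (P0=4, P1=2, P2=2, P3=4, P4=6, P5=10, P6=1, P7=1)
step 3: fire t0:  (P0=4, P1=2, P2=2, P3=4, P4=6, P5=10, P6=1, P7=1) → (P0=5, P1=2, P2=2, P3=4, P4=8, P5=13, P6=1, P7=1)
step 4: fire t0:  (P0=5, P1=2, P2=2, P3=4, P4=8, P5=13, P6=1, P7=1) → (P0=6, P1=2, P2=2, P3=4, P4=10, P5=16, P6=1, P7=1)
step 5: fire t0:  (P0=6, P1=2, P2=2, P3=4, P4=10, P5=16, P6=1, P7=1) → (P0=7, P1=2, P2=2, P3=4, P4=12, P5=19, P6=1, P7=1)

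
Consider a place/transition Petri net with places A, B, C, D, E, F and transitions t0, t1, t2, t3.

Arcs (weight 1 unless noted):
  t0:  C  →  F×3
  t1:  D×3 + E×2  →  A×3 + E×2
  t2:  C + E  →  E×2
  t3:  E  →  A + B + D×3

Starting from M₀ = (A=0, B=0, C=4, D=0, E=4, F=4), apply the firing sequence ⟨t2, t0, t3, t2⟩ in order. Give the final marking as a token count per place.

step 1: fire t2:  (A=0, B=0, C=4, D=0, E=4, F=4) → (A=0, B=0, C=3, D=0, E=5, F=4)
step 2: fire t0:  (A=0, B=0, C=3, D=0, E=5, F=4) → (A=0, B=0, C=2, D=0, E=5, F=7)
step 3: fire t3:  (A=0, B=0, C=2, D=0, E=5, F=7) → (A=1, B=1, C=2, D=3, E=4, F=7)
step 4: fire t2:  (A=1, B=1, C=2, D=3, E=4, F=7) → (A=1, B=1, C=1, D=3, E=5, F=7)

(A=1, B=1, C=1, D=3, E=5, F=7)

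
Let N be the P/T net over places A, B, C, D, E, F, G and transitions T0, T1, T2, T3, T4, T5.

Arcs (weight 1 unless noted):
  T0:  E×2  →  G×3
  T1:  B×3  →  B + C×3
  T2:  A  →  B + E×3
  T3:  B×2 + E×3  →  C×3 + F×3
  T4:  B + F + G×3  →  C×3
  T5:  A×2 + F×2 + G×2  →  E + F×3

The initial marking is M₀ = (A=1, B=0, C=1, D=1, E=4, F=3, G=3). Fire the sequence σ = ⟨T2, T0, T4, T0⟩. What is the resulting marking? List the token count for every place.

step 1: fire T2:  (A=1, B=0, C=1, D=1, E=4, F=3, G=3) → (A=0, B=1, C=1, D=1, E=7, F=3, G=3)
step 2: fire T0:  (A=0, B=1, C=1, D=1, E=7, F=3, G=3) → (A=0, B=1, C=1, D=1, E=5, F=3, G=6)
step 3: fire T4:  (A=0, B=1, C=1, D=1, E=5, F=3, G=6) → (A=0, B=0, C=4, D=1, E=5, F=2, G=3)
step 4: fire T0:  (A=0, B=0, C=4, D=1, E=5, F=2, G=3) → (A=0, B=0, C=4, D=1, E=3, F=2, G=6)

(A=0, B=0, C=4, D=1, E=3, F=2, G=6)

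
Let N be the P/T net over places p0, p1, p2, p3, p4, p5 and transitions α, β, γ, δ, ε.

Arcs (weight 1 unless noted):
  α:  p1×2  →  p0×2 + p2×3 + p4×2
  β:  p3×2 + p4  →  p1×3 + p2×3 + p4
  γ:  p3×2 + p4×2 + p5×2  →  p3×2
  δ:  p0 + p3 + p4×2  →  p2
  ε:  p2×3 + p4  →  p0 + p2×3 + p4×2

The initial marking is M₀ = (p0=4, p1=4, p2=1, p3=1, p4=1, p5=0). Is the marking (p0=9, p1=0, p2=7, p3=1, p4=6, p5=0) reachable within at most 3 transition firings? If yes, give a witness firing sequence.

step 1: fire α:  (p0=4, p1=4, p2=1, p3=1, p4=1, p5=0) → (p0=6, p1=2, p2=4, p3=1, p4=3, p5=0)
step 2: fire α:  (p0=6, p1=2, p2=4, p3=1, p4=3, p5=0) → (p0=8, p1=0, p2=7, p3=1, p4=5, p5=0)
step 3: fire ε:  (p0=8, p1=0, p2=7, p3=1, p4=5, p5=0) → (p0=9, p1=0, p2=7, p3=1, p4=6, p5=0)

YES — reachable via ⟨α, α, ε⟩ (3 firings)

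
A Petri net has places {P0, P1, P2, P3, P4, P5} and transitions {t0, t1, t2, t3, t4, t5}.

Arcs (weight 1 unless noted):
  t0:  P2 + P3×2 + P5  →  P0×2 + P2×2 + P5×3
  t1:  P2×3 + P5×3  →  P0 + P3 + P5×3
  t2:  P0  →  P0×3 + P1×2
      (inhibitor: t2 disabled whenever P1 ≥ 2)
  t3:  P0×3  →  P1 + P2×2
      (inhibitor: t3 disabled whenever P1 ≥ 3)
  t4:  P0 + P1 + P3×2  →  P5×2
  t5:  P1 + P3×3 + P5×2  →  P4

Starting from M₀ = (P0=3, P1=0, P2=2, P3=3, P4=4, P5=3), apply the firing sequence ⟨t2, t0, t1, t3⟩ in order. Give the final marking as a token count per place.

(P0=5, P1=3, P2=2, P3=2, P4=4, P5=5)

step 1: fire t2:  (P0=3, P1=0, P2=2, P3=3, P4=4, P5=3) → (P0=5, P1=2, P2=2, P3=3, P4=4, P5=3)
step 2: fire t0:  (P0=5, P1=2, P2=2, P3=3, P4=4, P5=3) → (P0=7, P1=2, P2=3, P3=1, P4=4, P5=5)
step 3: fire t1:  (P0=7, P1=2, P2=3, P3=1, P4=4, P5=5) → (P0=8, P1=2, P2=0, P3=2, P4=4, P5=5)
step 4: fire t3:  (P0=8, P1=2, P2=0, P3=2, P4=4, P5=5) → (P0=5, P1=3, P2=2, P3=2, P4=4, P5=5)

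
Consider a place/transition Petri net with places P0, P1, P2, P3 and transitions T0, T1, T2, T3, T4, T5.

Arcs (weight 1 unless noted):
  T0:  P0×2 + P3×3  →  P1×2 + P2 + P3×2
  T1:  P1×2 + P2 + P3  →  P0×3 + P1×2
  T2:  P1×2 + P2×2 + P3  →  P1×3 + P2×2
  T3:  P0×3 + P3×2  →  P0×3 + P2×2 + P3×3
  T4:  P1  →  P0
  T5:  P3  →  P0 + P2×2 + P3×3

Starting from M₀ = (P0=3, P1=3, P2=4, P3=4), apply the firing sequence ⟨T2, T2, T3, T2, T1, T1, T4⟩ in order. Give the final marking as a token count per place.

(P0=10, P1=5, P2=4, P3=0)

step 1: fire T2:  (P0=3, P1=3, P2=4, P3=4) → (P0=3, P1=4, P2=4, P3=3)
step 2: fire T2:  (P0=3, P1=4, P2=4, P3=3) → (P0=3, P1=5, P2=4, P3=2)
step 3: fire T3:  (P0=3, P1=5, P2=4, P3=2) → (P0=3, P1=5, P2=6, P3=3)
step 4: fire T2:  (P0=3, P1=5, P2=6, P3=3) → (P0=3, P1=6, P2=6, P3=2)
step 5: fire T1:  (P0=3, P1=6, P2=6, P3=2) → (P0=6, P1=6, P2=5, P3=1)
step 6: fire T1:  (P0=6, P1=6, P2=5, P3=1) → (P0=9, P1=6, P2=4, P3=0)
step 7: fire T4:  (P0=9, P1=6, P2=4, P3=0) → (P0=10, P1=5, P2=4, P3=0)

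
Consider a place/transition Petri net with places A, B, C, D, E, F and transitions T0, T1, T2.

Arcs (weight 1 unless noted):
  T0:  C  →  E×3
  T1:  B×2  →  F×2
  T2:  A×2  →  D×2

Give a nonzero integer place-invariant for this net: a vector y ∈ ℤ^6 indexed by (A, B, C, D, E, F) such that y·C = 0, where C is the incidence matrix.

Incidence matrix C (rows=places, cols=transitions):
       T0   T1   T2
    A   0    0   -2
    B   0   -2    0
    C  -1    0    0
    D   0    0    2
    E   3    0    0
    F   0    2    0

Candidate y = [1, 0, 0, 1, 0, 0]; check y·C column-wise:
  col T0: 1·0 + 0·-1 + 1·0 + 0·3 = 0
  col T1: 1·0 + 0·-2 + 1·0 + 0·2 = 0
  col T2: 1·-2 + 1·2 = 0

y = (A:1, B:0, C:0, D:1, E:0, F:0)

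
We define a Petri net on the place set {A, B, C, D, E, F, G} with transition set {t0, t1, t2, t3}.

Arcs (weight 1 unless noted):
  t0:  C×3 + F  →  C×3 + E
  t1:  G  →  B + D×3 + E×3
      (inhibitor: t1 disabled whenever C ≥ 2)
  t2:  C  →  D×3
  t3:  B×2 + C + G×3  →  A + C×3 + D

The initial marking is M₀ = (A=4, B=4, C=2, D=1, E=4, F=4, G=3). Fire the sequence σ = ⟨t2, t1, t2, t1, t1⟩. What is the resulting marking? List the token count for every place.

step 1: fire t2:  (A=4, B=4, C=2, D=1, E=4, F=4, G=3) → (A=4, B=4, C=1, D=4, E=4, F=4, G=3)
step 2: fire t1:  (A=4, B=4, C=1, D=4, E=4, F=4, G=3) → (A=4, B=5, C=1, D=7, E=7, F=4, G=2)
step 3: fire t2:  (A=4, B=5, C=1, D=7, E=7, F=4, G=2) → (A=4, B=5, C=0, D=10, E=7, F=4, G=2)
step 4: fire t1:  (A=4, B=5, C=0, D=10, E=7, F=4, G=2) → (A=4, B=6, C=0, D=13, E=10, F=4, G=1)
step 5: fire t1:  (A=4, B=6, C=0, D=13, E=10, F=4, G=1) → (A=4, B=7, C=0, D=16, E=13, F=4, G=0)

(A=4, B=7, C=0, D=16, E=13, F=4, G=0)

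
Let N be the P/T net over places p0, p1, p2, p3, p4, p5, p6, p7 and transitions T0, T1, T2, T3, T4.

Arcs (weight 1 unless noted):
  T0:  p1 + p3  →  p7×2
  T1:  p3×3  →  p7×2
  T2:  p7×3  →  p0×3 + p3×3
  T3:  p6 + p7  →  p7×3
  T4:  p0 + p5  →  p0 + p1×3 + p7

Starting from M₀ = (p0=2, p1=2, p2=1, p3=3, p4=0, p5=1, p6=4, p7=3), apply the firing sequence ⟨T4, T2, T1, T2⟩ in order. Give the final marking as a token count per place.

(p0=8, p1=5, p2=1, p3=6, p4=0, p5=0, p6=4, p7=0)

step 1: fire T4:  (p0=2, p1=2, p2=1, p3=3, p4=0, p5=1, p6=4, p7=3) → (p0=2, p1=5, p2=1, p3=3, p4=0, p5=0, p6=4, p7=4)
step 2: fire T2:  (p0=2, p1=5, p2=1, p3=3, p4=0, p5=0, p6=4, p7=4) → (p0=5, p1=5, p2=1, p3=6, p4=0, p5=0, p6=4, p7=1)
step 3: fire T1:  (p0=5, p1=5, p2=1, p3=6, p4=0, p5=0, p6=4, p7=1) → (p0=5, p1=5, p2=1, p3=3, p4=0, p5=0, p6=4, p7=3)
step 4: fire T2:  (p0=5, p1=5, p2=1, p3=3, p4=0, p5=0, p6=4, p7=3) → (p0=8, p1=5, p2=1, p3=6, p4=0, p5=0, p6=4, p7=0)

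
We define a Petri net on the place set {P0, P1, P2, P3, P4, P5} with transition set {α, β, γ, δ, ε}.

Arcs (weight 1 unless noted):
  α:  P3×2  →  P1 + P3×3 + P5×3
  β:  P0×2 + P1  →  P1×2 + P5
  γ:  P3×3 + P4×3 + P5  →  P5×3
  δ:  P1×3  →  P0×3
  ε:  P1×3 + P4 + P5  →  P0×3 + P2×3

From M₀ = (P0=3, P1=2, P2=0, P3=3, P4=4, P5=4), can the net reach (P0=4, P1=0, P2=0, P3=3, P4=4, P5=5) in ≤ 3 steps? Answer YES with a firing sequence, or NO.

step 1: fire β:  (P0=3, P1=2, P2=0, P3=3, P4=4, P5=4) → (P0=1, P1=3, P2=0, P3=3, P4=4, P5=5)
step 2: fire δ:  (P0=1, P1=3, P2=0, P3=3, P4=4, P5=5) → (P0=4, P1=0, P2=0, P3=3, P4=4, P5=5)

YES — reachable via ⟨β, δ⟩ (2 firings)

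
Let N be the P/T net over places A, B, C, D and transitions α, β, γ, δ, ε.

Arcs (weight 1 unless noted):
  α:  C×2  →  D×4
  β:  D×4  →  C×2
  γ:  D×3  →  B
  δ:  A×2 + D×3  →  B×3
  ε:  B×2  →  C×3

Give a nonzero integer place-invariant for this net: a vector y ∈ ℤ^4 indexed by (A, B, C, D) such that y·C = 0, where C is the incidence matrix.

y = (A:3, B:3, C:2, D:1)

Incidence matrix C (rows=places, cols=transitions):
        α    β    γ    δ    ε
    A   0    0    0   -2    0
    B   0    0    1    3   -2
    C  -2    2    0    0    3
    D   4   -4   -3   -3    0

Candidate y = [3, 3, 2, 1]; check y·C column-wise:
  col α: 3·0 + 3·0 + 2·-2 + 1·4 = 0
  col β: 3·0 + 3·0 + 2·2 + 1·-4 = 0
  col γ: 3·0 + 3·1 + 2·0 + 1·-3 = 0
  col δ: 3·-2 + 3·3 + 2·0 + 1·-3 = 0
  col ε: 3·0 + 3·-2 + 2·3 + 1·0 = 0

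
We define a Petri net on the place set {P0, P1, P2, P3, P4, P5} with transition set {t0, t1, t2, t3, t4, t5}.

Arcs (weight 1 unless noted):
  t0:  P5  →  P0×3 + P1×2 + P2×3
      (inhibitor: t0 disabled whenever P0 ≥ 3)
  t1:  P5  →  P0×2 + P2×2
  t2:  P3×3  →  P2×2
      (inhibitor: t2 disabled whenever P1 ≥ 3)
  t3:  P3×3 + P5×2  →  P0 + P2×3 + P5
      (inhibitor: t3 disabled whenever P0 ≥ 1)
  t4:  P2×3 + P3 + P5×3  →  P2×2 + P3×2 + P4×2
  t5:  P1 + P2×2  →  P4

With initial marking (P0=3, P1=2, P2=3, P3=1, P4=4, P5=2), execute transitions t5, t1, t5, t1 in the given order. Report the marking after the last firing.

step 1: fire t5:  (P0=3, P1=2, P2=3, P3=1, P4=4, P5=2) → (P0=3, P1=1, P2=1, P3=1, P4=5, P5=2)
step 2: fire t1:  (P0=3, P1=1, P2=1, P3=1, P4=5, P5=2) → (P0=5, P1=1, P2=3, P3=1, P4=5, P5=1)
step 3: fire t5:  (P0=5, P1=1, P2=3, P3=1, P4=5, P5=1) → (P0=5, P1=0, P2=1, P3=1, P4=6, P5=1)
step 4: fire t1:  (P0=5, P1=0, P2=1, P3=1, P4=6, P5=1) → (P0=7, P1=0, P2=3, P3=1, P4=6, P5=0)

(P0=7, P1=0, P2=3, P3=1, P4=6, P5=0)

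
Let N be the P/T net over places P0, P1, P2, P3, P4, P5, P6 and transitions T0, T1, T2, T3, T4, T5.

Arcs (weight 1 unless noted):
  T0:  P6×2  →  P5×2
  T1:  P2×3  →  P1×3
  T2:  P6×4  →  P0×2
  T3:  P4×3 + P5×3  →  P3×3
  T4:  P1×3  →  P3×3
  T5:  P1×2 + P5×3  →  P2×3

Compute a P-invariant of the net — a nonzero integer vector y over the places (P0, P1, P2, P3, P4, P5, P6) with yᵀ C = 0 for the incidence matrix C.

y = (P0:2, P1:3, P2:3, P3:3, P4:2, P5:1, P6:1)

Incidence matrix C (rows=places, cols=transitions):
       T0   T1   T2   T3   T4   T5
   P0   0    0    2    0    0    0
   P1   0    3    0    0   -3   -2
   P2   0   -3    0    0    0    3
   P3   0    0    0    3    3    0
   P4   0    0    0   -3    0    0
   P5   2    0    0   -3    0   -3
   P6  -2    0   -4    0    0    0

Candidate y = [2, 3, 3, 3, 2, 1, 1]; check y·C column-wise:
  col T0: 2·0 + 3·0 + 3·0 + 3·0 + 2·0 + 1·2 + 1·-2 = 0
  col T1: 2·0 + 3·3 + 3·-3 + 3·0 + 2·0 + 1·0 + 1·0 = 0
  col T2: 2·2 + 3·0 + 3·0 + 3·0 + 2·0 + 1·0 + 1·-4 = 0
  col T3: 2·0 + 3·0 + 3·0 + 3·3 + 2·-3 + 1·-3 + 1·0 = 0
  col T4: 2·0 + 3·-3 + 3·0 + 3·3 + 2·0 + 1·0 + 1·0 = 0
  col T5: 2·0 + 3·-2 + 3·3 + 3·0 + 2·0 + 1·-3 + 1·0 = 0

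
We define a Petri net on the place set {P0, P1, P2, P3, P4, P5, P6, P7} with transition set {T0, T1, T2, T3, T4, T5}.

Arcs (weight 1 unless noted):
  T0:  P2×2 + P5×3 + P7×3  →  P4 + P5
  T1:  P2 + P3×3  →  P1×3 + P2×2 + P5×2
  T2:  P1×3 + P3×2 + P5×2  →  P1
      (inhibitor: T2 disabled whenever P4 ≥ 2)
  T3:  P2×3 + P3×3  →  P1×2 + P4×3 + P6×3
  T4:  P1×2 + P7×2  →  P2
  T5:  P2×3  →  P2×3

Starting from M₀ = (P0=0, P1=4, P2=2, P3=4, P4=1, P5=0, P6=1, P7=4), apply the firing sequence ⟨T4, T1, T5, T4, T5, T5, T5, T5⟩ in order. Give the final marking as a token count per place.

step 1: fire T4:  (P0=0, P1=4, P2=2, P3=4, P4=1, P5=0, P6=1, P7=4) → (P0=0, P1=2, P2=3, P3=4, P4=1, P5=0, P6=1, P7=2)
step 2: fire T1:  (P0=0, P1=2, P2=3, P3=4, P4=1, P5=0, P6=1, P7=2) → (P0=0, P1=5, P2=4, P3=1, P4=1, P5=2, P6=1, P7=2)
step 3: fire T5:  (P0=0, P1=5, P2=4, P3=1, P4=1, P5=2, P6=1, P7=2) → (P0=0, P1=5, P2=4, P3=1, P4=1, P5=2, P6=1, P7=2)
step 4: fire T4:  (P0=0, P1=5, P2=4, P3=1, P4=1, P5=2, P6=1, P7=2) → (P0=0, P1=3, P2=5, P3=1, P4=1, P5=2, P6=1, P7=0)
step 5: fire T5:  (P0=0, P1=3, P2=5, P3=1, P4=1, P5=2, P6=1, P7=0) → (P0=0, P1=3, P2=5, P3=1, P4=1, P5=2, P6=1, P7=0)
step 6: fire T5:  (P0=0, P1=3, P2=5, P3=1, P4=1, P5=2, P6=1, P7=0) → (P0=0, P1=3, P2=5, P3=1, P4=1, P5=2, P6=1, P7=0)
step 7: fire T5:  (P0=0, P1=3, P2=5, P3=1, P4=1, P5=2, P6=1, P7=0) → (P0=0, P1=3, P2=5, P3=1, P4=1, P5=2, P6=1, P7=0)
step 8: fire T5:  (P0=0, P1=3, P2=5, P3=1, P4=1, P5=2, P6=1, P7=0) → (P0=0, P1=3, P2=5, P3=1, P4=1, P5=2, P6=1, P7=0)

(P0=0, P1=3, P2=5, P3=1, P4=1, P5=2, P6=1, P7=0)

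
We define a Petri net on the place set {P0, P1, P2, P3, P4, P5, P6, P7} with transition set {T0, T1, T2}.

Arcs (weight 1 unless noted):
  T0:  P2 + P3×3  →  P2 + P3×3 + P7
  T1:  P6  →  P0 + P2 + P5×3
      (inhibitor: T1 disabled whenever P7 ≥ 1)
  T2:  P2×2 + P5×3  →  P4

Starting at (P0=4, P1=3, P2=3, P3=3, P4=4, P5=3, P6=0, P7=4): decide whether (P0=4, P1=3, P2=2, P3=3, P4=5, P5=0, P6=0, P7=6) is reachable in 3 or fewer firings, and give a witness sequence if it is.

depth 0: 1 marking
depth 1: 3 markings reached so far
depth 2: 5 markings reached so far
depth 3: 7 markings reached so far
target is not among the 7 markings reachable within 3 steps

NO — not reachable within 3 firings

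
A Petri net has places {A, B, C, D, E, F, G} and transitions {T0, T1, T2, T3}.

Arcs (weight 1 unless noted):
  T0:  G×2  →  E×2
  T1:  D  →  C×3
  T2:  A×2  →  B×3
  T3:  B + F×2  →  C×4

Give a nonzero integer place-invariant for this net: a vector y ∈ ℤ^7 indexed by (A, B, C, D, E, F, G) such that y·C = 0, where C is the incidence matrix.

y = (A:6, B:4, C:1, D:3, E:0, F:0, G:0)

Incidence matrix C (rows=places, cols=transitions):
       T0   T1   T2   T3
    A   0    0   -2    0
    B   0    0    3   -1
    C   0    3    0    4
    D   0   -1    0    0
    E   2    0    0    0
    F   0    0    0   -2
    G  -2    0    0    0

Candidate y = [6, 4, 1, 3, 0, 0, 0]; check y·C column-wise:
  col T0: 6·0 + 4·0 + 1·0 + 3·0 + 0·2 + 0·-2 = 0
  col T1: 6·0 + 4·0 + 1·3 + 3·-1 = 0
  col T2: 6·-2 + 4·3 + 1·0 + 3·0 = 0
  col T3: 6·0 + 4·-1 + 1·4 + 3·0 + 0·-2 = 0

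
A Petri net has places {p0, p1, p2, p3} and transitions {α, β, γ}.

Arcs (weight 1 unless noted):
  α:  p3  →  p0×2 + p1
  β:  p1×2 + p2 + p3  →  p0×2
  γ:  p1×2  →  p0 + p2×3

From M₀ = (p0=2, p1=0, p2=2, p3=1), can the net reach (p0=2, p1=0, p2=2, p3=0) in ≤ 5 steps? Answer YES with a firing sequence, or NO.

NO — not reachable within 5 firings

depth 0: 1 marking
depth 1: 2 markings reached so far
depth 2: 2 markings reached so far
(frontier empty at depth 2; search complete)
target is not among the 2 markings reachable within 5 steps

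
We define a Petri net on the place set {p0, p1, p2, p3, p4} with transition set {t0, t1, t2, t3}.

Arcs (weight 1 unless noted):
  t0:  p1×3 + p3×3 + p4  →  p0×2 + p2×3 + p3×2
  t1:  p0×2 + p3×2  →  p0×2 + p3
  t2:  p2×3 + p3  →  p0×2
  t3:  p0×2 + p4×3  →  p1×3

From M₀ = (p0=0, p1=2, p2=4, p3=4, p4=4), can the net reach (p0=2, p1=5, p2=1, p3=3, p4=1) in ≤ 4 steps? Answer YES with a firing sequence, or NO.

depth 0: 1 marking
depth 1: 2 markings reached so far
depth 2: 4 markings reached so far
depth 3: 7 markings reached so far
depth 4: 10 markings reached so far
target is not among the 10 markings reachable within 4 steps

NO — not reachable within 4 firings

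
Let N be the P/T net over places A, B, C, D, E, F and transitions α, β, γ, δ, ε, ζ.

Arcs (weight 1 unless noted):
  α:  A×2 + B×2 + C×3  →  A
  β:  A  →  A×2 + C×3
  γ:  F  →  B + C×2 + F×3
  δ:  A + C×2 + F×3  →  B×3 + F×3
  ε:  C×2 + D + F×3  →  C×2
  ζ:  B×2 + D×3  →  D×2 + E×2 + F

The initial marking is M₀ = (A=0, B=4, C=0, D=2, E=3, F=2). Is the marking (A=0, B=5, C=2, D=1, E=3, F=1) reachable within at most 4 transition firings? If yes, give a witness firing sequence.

step 1: fire γ:  (A=0, B=4, C=0, D=2, E=3, F=2) → (A=0, B=5, C=2, D=2, E=3, F=4)
step 2: fire ε:  (A=0, B=5, C=2, D=2, E=3, F=4) → (A=0, B=5, C=2, D=1, E=3, F=1)

YES — reachable via ⟨γ, ε⟩ (2 firings)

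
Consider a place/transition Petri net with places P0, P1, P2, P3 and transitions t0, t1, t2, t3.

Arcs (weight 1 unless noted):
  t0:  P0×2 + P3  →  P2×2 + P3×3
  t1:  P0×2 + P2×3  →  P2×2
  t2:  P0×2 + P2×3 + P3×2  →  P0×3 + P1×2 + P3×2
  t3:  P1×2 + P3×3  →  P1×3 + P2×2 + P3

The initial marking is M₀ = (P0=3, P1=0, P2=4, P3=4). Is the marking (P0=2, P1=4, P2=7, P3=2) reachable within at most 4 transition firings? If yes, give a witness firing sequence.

step 1: fire t2:  (P0=3, P1=0, P2=4, P3=4) → (P0=4, P1=2, P2=1, P3=4)
step 2: fire t0:  (P0=4, P1=2, P2=1, P3=4) → (P0=2, P1=2, P2=3, P3=6)
step 3: fire t3:  (P0=2, P1=2, P2=3, P3=6) → (P0=2, P1=3, P2=5, P3=4)
step 4: fire t3:  (P0=2, P1=3, P2=5, P3=4) → (P0=2, P1=4, P2=7, P3=2)

YES — reachable via ⟨t2, t0, t3, t3⟩ (4 firings)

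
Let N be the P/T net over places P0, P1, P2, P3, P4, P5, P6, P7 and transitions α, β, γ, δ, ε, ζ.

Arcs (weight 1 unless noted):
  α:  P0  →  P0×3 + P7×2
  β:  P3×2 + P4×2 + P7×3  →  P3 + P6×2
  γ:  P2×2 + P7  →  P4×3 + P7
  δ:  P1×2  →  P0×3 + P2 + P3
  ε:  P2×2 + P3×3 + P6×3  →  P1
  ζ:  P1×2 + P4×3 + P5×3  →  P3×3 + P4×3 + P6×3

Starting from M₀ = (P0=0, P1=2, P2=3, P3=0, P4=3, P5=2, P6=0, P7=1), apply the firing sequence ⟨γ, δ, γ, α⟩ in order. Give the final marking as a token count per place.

step 1: fire γ:  (P0=0, P1=2, P2=3, P3=0, P4=3, P5=2, P6=0, P7=1) → (P0=0, P1=2, P2=1, P3=0, P4=6, P5=2, P6=0, P7=1)
step 2: fire δ:  (P0=0, P1=2, P2=1, P3=0, P4=6, P5=2, P6=0, P7=1) → (P0=3, P1=0, P2=2, P3=1, P4=6, P5=2, P6=0, P7=1)
step 3: fire γ:  (P0=3, P1=0, P2=2, P3=1, P4=6, P5=2, P6=0, P7=1) → (P0=3, P1=0, P2=0, P3=1, P4=9, P5=2, P6=0, P7=1)
step 4: fire α:  (P0=3, P1=0, P2=0, P3=1, P4=9, P5=2, P6=0, P7=1) → (P0=5, P1=0, P2=0, P3=1, P4=9, P5=2, P6=0, P7=3)

(P0=5, P1=0, P2=0, P3=1, P4=9, P5=2, P6=0, P7=3)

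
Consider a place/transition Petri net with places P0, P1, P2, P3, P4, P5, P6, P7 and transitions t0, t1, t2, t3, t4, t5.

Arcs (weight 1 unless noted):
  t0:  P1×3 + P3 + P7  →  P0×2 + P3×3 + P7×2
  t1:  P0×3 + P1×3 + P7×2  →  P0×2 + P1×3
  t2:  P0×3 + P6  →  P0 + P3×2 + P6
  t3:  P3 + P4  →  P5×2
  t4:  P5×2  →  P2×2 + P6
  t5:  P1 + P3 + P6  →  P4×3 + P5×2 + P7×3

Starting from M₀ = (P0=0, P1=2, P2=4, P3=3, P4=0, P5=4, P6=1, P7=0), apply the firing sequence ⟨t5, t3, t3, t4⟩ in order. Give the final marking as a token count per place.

step 1: fire t5:  (P0=0, P1=2, P2=4, P3=3, P4=0, P5=4, P6=1, P7=0) → (P0=0, P1=1, P2=4, P3=2, P4=3, P5=6, P6=0, P7=3)
step 2: fire t3:  (P0=0, P1=1, P2=4, P3=2, P4=3, P5=6, P6=0, P7=3) → (P0=0, P1=1, P2=4, P3=1, P4=2, P5=8, P6=0, P7=3)
step 3: fire t3:  (P0=0, P1=1, P2=4, P3=1, P4=2, P5=8, P6=0, P7=3) → (P0=0, P1=1, P2=4, P3=0, P4=1, P5=10, P6=0, P7=3)
step 4: fire t4:  (P0=0, P1=1, P2=4, P3=0, P4=1, P5=10, P6=0, P7=3) → (P0=0, P1=1, P2=6, P3=0, P4=1, P5=8, P6=1, P7=3)

(P0=0, P1=1, P2=6, P3=0, P4=1, P5=8, P6=1, P7=3)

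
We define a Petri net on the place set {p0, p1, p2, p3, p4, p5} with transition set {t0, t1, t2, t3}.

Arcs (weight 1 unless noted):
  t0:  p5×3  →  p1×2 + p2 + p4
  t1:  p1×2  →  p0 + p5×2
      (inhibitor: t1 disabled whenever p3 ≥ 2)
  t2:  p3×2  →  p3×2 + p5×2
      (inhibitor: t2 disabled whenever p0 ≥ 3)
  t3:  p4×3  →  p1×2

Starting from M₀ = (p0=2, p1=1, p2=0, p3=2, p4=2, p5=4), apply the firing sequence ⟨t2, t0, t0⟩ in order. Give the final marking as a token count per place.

(p0=2, p1=5, p2=2, p3=2, p4=4, p5=0)

step 1: fire t2:  (p0=2, p1=1, p2=0, p3=2, p4=2, p5=4) → (p0=2, p1=1, p2=0, p3=2, p4=2, p5=6)
step 2: fire t0:  (p0=2, p1=1, p2=0, p3=2, p4=2, p5=6) → (p0=2, p1=3, p2=1, p3=2, p4=3, p5=3)
step 3: fire t0:  (p0=2, p1=3, p2=1, p3=2, p4=3, p5=3) → (p0=2, p1=5, p2=2, p3=2, p4=4, p5=0)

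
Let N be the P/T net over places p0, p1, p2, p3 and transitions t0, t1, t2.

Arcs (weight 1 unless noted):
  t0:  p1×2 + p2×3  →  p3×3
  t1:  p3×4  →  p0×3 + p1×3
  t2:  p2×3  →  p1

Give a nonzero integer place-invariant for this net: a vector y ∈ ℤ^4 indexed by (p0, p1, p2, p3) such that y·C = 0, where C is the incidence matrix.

y = (p0:1, p1:3, p2:1, p3:3)

Incidence matrix C (rows=places, cols=transitions):
       t0   t1   t2
   p0   0    3    0
   p1  -2    3    1
   p2  -3    0   -3
   p3   3   -4    0

Candidate y = [1, 3, 1, 3]; check y·C column-wise:
  col t0: 1·0 + 3·-2 + 1·-3 + 3·3 = 0
  col t1: 1·3 + 3·3 + 1·0 + 3·-4 = 0
  col t2: 1·0 + 3·1 + 1·-3 + 3·0 = 0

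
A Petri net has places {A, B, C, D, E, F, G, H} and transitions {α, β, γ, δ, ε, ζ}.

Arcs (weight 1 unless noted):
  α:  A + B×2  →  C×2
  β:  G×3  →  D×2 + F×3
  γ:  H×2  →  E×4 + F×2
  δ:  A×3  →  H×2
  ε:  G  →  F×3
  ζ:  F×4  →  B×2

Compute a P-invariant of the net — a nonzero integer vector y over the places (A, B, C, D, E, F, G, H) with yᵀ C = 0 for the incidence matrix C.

y = (A:0, B:4, C:4, D:6, E:-1, F:2, G:6, H:0)

Incidence matrix C (rows=places, cols=transitions):
        α    β    γ    δ    ε    ζ
    A  -1    0    0   -3    0    0
    B  -2    0    0    0    0    2
    C   2    0    0    0    0    0
    D   0    2    0    0    0    0
    E   0    0    4    0    0    0
    F   0    3    2    0    3   -4
    G   0   -3    0    0   -1    0
    H   0    0   -2    2    0    0

Candidate y = [0, 4, 4, 6, -1, 2, 6, 0]; check y·C column-wise:
  col α: 0·-1 + 4·-2 + 4·2 + 6·0 + -1·0 + 2·0 + 6·0 = 0
  col β: 4·0 + 4·0 + 6·2 + -1·0 + 2·3 + 6·-3 = 0
  col γ: 4·0 + 4·0 + 6·0 + -1·4 + 2·2 + 6·0 + 0·-2 = 0
  col δ: 0·-3 + 4·0 + 4·0 + 6·0 + -1·0 + 2·0 + 6·0 + 0·2 = 0
  col ε: 4·0 + 4·0 + 6·0 + -1·0 + 2·3 + 6·-1 = 0
  col ζ: 4·2 + 4·0 + 6·0 + -1·0 + 2·-4 + 6·0 = 0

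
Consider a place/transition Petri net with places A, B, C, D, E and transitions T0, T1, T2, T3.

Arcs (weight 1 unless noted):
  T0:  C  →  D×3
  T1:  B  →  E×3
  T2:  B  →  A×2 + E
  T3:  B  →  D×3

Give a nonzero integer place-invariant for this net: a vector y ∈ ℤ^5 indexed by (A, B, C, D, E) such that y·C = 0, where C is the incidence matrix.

y = (A:1, B:3, C:3, D:1, E:1)

Incidence matrix C (rows=places, cols=transitions):
       T0   T1   T2   T3
    A   0    0    2    0
    B   0   -1   -1   -1
    C  -1    0    0    0
    D   3    0    0    3
    E   0    3    1    0

Candidate y = [1, 3, 3, 1, 1]; check y·C column-wise:
  col T0: 1·0 + 3·0 + 3·-1 + 1·3 + 1·0 = 0
  col T1: 1·0 + 3·-1 + 3·0 + 1·0 + 1·3 = 0
  col T2: 1·2 + 3·-1 + 3·0 + 1·0 + 1·1 = 0
  col T3: 1·0 + 3·-1 + 3·0 + 1·3 + 1·0 = 0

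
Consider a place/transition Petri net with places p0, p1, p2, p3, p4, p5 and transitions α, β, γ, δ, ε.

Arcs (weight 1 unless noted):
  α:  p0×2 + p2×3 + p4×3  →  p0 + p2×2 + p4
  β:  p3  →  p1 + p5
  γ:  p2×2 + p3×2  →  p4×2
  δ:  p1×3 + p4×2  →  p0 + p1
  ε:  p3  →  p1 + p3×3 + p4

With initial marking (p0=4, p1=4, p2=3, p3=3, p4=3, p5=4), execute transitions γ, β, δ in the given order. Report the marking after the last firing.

(p0=5, p1=3, p2=1, p3=0, p4=3, p5=5)

step 1: fire γ:  (p0=4, p1=4, p2=3, p3=3, p4=3, p5=4) → (p0=4, p1=4, p2=1, p3=1, p4=5, p5=4)
step 2: fire β:  (p0=4, p1=4, p2=1, p3=1, p4=5, p5=4) → (p0=4, p1=5, p2=1, p3=0, p4=5, p5=5)
step 3: fire δ:  (p0=4, p1=5, p2=1, p3=0, p4=5, p5=5) → (p0=5, p1=3, p2=1, p3=0, p4=3, p5=5)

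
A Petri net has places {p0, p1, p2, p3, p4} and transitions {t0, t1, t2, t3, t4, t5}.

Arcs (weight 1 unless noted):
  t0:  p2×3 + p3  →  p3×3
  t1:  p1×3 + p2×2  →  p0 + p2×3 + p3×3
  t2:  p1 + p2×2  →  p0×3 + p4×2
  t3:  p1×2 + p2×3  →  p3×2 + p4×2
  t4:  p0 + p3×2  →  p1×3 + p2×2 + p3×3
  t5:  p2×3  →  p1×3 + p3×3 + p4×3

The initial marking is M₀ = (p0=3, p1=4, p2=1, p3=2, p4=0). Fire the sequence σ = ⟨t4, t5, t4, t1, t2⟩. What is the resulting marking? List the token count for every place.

(p0=5, p1=9, p2=1, p3=10, p4=5)

step 1: fire t4:  (p0=3, p1=4, p2=1, p3=2, p4=0) → (p0=2, p1=7, p2=3, p3=3, p4=0)
step 2: fire t5:  (p0=2, p1=7, p2=3, p3=3, p4=0) → (p0=2, p1=10, p2=0, p3=6, p4=3)
step 3: fire t4:  (p0=2, p1=10, p2=0, p3=6, p4=3) → (p0=1, p1=13, p2=2, p3=7, p4=3)
step 4: fire t1:  (p0=1, p1=13, p2=2, p3=7, p4=3) → (p0=2, p1=10, p2=3, p3=10, p4=3)
step 5: fire t2:  (p0=2, p1=10, p2=3, p3=10, p4=3) → (p0=5, p1=9, p2=1, p3=10, p4=5)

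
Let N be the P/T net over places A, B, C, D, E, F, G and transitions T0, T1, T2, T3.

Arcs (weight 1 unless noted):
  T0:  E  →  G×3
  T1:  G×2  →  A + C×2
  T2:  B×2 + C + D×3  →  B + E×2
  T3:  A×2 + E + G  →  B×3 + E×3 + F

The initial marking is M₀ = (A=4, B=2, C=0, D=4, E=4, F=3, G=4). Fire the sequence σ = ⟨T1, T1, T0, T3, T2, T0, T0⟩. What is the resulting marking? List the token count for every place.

(A=4, B=4, C=3, D=1, E=5, F=4, G=8)

step 1: fire T1:  (A=4, B=2, C=0, D=4, E=4, F=3, G=4) → (A=5, B=2, C=2, D=4, E=4, F=3, G=2)
step 2: fire T1:  (A=5, B=2, C=2, D=4, E=4, F=3, G=2) → (A=6, B=2, C=4, D=4, E=4, F=3, G=0)
step 3: fire T0:  (A=6, B=2, C=4, D=4, E=4, F=3, G=0) → (A=6, B=2, C=4, D=4, E=3, F=3, G=3)
step 4: fire T3:  (A=6, B=2, C=4, D=4, E=3, F=3, G=3) → (A=4, B=5, C=4, D=4, E=5, F=4, G=2)
step 5: fire T2:  (A=4, B=5, C=4, D=4, E=5, F=4, G=2) → (A=4, B=4, C=3, D=1, E=7, F=4, G=2)
step 6: fire T0:  (A=4, B=4, C=3, D=1, E=7, F=4, G=2) → (A=4, B=4, C=3, D=1, E=6, F=4, G=5)
step 7: fire T0:  (A=4, B=4, C=3, D=1, E=6, F=4, G=5) → (A=4, B=4, C=3, D=1, E=5, F=4, G=8)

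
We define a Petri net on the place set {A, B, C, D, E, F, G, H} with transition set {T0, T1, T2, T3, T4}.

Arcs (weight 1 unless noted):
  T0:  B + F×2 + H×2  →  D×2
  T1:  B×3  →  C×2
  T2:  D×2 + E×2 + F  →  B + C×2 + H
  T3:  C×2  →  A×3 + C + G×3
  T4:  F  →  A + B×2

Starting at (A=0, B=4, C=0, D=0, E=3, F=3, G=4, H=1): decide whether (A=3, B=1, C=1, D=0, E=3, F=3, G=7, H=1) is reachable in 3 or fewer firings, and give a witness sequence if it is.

step 1: fire T1:  (A=0, B=4, C=0, D=0, E=3, F=3, G=4, H=1) → (A=0, B=1, C=2, D=0, E=3, F=3, G=4, H=1)
step 2: fire T3:  (A=0, B=1, C=2, D=0, E=3, F=3, G=4, H=1) → (A=3, B=1, C=1, D=0, E=3, F=3, G=7, H=1)

YES — reachable via ⟨T1, T3⟩ (2 firings)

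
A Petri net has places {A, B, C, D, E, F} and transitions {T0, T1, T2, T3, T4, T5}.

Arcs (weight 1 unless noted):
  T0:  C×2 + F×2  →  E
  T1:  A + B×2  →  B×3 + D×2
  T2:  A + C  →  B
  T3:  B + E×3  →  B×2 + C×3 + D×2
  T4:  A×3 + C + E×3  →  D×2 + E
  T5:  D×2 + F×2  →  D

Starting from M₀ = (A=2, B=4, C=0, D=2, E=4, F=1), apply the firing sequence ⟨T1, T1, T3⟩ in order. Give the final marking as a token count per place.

step 1: fire T1:  (A=2, B=4, C=0, D=2, E=4, F=1) → (A=1, B=5, C=0, D=4, E=4, F=1)
step 2: fire T1:  (A=1, B=5, C=0, D=4, E=4, F=1) → (A=0, B=6, C=0, D=6, E=4, F=1)
step 3: fire T3:  (A=0, B=6, C=0, D=6, E=4, F=1) → (A=0, B=7, C=3, D=8, E=1, F=1)

(A=0, B=7, C=3, D=8, E=1, F=1)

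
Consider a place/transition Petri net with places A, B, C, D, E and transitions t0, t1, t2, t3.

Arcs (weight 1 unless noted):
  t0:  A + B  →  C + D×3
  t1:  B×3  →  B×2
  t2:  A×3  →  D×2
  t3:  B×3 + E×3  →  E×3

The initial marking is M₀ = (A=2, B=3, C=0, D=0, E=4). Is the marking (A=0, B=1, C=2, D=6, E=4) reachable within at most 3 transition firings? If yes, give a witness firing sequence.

step 1: fire t0:  (A=2, B=3, C=0, D=0, E=4) → (A=1, B=2, C=1, D=3, E=4)
step 2: fire t0:  (A=1, B=2, C=1, D=3, E=4) → (A=0, B=1, C=2, D=6, E=4)

YES — reachable via ⟨t0, t0⟩ (2 firings)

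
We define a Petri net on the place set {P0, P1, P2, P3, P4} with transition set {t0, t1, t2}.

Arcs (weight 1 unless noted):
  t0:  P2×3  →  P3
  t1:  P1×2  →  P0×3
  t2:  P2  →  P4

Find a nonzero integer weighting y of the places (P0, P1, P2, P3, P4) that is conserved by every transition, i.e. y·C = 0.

y = (P0:2, P1:3, P2:0, P3:0, P4:0)

Incidence matrix C (rows=places, cols=transitions):
       t0   t1   t2
   P0   0    3    0
   P1   0   -2    0
   P2  -3    0   -1
   P3   1    0    0
   P4   0    0    1

Candidate y = [2, 3, 0, 0, 0]; check y·C column-wise:
  col t0: 2·0 + 3·0 + 0·-3 + 0·1 = 0
  col t1: 2·3 + 3·-2 = 0
  col t2: 2·0 + 3·0 + 0·-1 + 0·1 = 0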